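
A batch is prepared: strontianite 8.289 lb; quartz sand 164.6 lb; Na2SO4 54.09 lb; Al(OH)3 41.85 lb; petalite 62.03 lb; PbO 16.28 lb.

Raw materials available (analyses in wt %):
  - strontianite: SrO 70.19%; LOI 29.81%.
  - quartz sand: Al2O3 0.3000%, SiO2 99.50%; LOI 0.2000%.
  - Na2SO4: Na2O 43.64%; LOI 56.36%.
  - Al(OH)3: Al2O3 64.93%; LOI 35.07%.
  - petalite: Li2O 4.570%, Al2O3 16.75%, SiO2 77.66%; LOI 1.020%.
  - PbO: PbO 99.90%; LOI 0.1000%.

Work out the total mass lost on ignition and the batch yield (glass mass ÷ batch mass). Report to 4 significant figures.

LOI loss = 48.61 lb; glass = 298.5 lb; yield = 86.00%

Intermediates are displayed rounded off to 4 significant digits when written out. Each numeric step keeps exact precision all the way through; exactly one rounding lands on every reported result; the derived quantities (totals, six oxide percentages, the yield, LOI, net glass mass) are carried starting from the weights on 298.5 lb of glass at full float precision, as given in question or answer.
Per-material ignition loss:
  strontianite: 8.289 × 0.2981 = 2.471 lb
  quartz sand: 164.6 × 0.002000 = 0.3292 lb
  Na2SO4: 54.09 × 0.5636 = 30.49 lb
  Al(OH)3: 41.85 × 0.3507 = 14.68 lb
  petalite: 62.03 × 0.01020 = 0.6327 lb
  PbO: 16.28 × 0.001000 = 0.01628 lb
Total LOI = 48.61 lb
Glass = batch − LOI = 347.1 − 48.61 = 298.5 lb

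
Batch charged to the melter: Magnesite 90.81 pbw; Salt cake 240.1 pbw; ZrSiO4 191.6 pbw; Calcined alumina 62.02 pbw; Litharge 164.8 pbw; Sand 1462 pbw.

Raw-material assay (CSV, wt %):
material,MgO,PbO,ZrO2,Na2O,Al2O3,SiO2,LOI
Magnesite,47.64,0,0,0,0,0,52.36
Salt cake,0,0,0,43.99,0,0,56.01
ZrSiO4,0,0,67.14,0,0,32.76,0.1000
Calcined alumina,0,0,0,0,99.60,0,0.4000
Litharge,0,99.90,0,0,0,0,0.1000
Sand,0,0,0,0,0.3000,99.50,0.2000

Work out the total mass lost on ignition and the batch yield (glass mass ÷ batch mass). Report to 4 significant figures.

The working math keeps full precision throughout — values along the way are displayed, with 4-significant-digit rounding, at each printed step; every reported result is rounded once only. All derived quantities are recomputed at full float precision (six oxide percentages, net glass mass, the totals, the yield, ignition loss) starting from the weights for 2026 pbw of glass exactly as shown in the problem or answer text.
Ignition loss by material:
  Magnesite: 90.81 × 0.5236 = 47.55 pbw
  Salt cake: 240.1 × 0.5601 = 134.5 pbw
  ZrSiO4: 191.6 × 0.001000 = 0.1916 pbw
  Calcined alumina: 62.02 × 0.004000 = 0.2481 pbw
  Litharge: 164.8 × 0.001000 = 0.1648 pbw
  Sand: 1462 × 0.002000 = 2.924 pbw
Total LOI = 185.6 pbw
Glass = batch − LOI = 2211 − 185.6 = 2026 pbw

LOI loss = 185.6 pbw; glass = 2026 pbw; yield = 91.61%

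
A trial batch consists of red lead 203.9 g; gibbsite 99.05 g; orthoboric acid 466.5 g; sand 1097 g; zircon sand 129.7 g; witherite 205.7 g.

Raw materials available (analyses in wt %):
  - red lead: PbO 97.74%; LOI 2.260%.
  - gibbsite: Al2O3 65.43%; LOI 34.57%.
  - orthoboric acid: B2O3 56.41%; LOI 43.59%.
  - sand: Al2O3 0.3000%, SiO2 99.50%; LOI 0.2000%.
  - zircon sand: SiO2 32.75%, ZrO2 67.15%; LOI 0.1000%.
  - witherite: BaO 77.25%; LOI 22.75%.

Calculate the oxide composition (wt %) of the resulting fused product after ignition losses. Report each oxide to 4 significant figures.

Each numeric step carries full precision from start to finish; the intermediate values are shown (rounded to 4 significant digits) across the worked steps — each reported value is rounded just once; derived quantities are rebuilt at full float precision (net glass mass, ignition loss, the totals, six oxide percentages, yield) using the weight values per 1911 g of glass, as quoted within the problem or answer text.
Oxide-by-oxide delivered mass:
  BaO: 205.7·0.7725 = 158.9 g
  Al2O3: 99.05·0.6543 + 1097·0.003000 = 68.10 g
  PbO: 203.9·0.9774 = 199.3 g
  SiO2: 1097·0.9950 + 129.7·0.3275 = 1134 g
  ZrO2: 129.7·0.6715 = 87.09 g
  B2O3: 466.5·0.5641 = 263.2 g
LOI: 203.9·0.02260 + 99.05·0.3457 + 466.5·0.4359 + 1097·0.002000 + 129.7·0.001000 + 205.7·0.2275 = 291.3 g
Glass = total batch minus LOI = 2202 − 291.3 = 1911 g (the oxide masses sum to this)
percent by weight: oxide/glass ×100

Glass mass = 1911 g (batch 2202 − LOI 291.3).
Composition: BaO 8.317%, Al2O3 3.564%, PbO 10.43%, SiO2 59.35%, ZrO2 4.559%, B2O3 13.77%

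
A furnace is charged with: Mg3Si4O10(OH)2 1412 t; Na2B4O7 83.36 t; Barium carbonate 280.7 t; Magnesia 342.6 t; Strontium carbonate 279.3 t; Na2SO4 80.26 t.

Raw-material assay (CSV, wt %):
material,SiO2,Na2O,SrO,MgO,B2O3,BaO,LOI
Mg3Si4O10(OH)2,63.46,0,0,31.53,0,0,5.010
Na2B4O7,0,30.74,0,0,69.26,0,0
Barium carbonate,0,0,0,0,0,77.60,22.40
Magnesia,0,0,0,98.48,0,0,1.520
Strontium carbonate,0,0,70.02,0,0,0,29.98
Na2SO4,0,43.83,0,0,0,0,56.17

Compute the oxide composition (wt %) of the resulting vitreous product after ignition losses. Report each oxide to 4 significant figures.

Working values are shown rounded to 4 significant digits when written out. The whole derivation carries full float precision through the solve; each reported result is rounded once only. Derived quantities (glass mass, ignition loss, the yield, totals, six oxide percentages) are carried in exact precision using the weight values at 2211 t of glass, exactly as printed in question or answer.
Oxide masses out of the charge:
  SiO2: 1412·0.6346 = 896.1 t
  Na2O: 83.36·0.3074 + 80.26·0.4383 = 60.80 t
  SrO: 279.3·0.7002 = 195.6 t
  MgO: 1412·0.3153 + 342.6·0.9848 = 782.6 t
  B2O3: 83.36·0.6926 = 57.74 t
  BaO: 280.7·0.7760 = 217.8 t
LOI: 1412·0.05010 + 280.7·0.2240 + 342.6·0.01520 + 279.3·0.2998 + 80.26·0.5617 = 267.6 t
Glass = total batch minus LOI = 2478 − 267.6 = 2211 t (matching Σ of the oxides)
each wt % is 100 × oxide ÷ glass

Glass mass = 2211 t (batch 2478 − LOI 267.6).
Composition: SiO2 40.53%, Na2O 2.751%, SrO 8.847%, MgO 35.40%, B2O3 2.612%, BaO 9.854%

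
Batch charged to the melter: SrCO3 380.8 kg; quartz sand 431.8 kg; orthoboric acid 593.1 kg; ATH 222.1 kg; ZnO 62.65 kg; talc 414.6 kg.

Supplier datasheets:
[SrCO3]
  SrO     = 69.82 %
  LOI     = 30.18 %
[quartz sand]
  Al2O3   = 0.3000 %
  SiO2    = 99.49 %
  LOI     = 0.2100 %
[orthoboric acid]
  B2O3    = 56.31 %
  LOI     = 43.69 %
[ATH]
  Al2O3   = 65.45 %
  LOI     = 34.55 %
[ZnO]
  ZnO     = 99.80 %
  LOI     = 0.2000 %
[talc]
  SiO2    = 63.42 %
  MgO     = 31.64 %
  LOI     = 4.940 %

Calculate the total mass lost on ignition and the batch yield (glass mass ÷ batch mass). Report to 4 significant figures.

LOI loss = 472.3 kg; glass = 1633 kg; yield = 77.56%

All arithmetic maintains exact precision through the solve. Intermediates are displayed rounded to four significant figures at each printed step — every reported figure includes exactly one rounding — all derived quantities are re-derived at full precision (six oxide percentages, ignition loss, yield, glass mass, the totals) from the batch weights per 1633 kg of glass precisely as stated by the question or the answer.
Per-material ignition loss:
  SrCO3: 380.8 × 0.3018 = 114.9 kg
  quartz sand: 431.8 × 0.002100 = 0.9068 kg
  orthoboric acid: 593.1 × 0.4369 = 259.1 kg
  ATH: 222.1 × 0.3455 = 76.74 kg
  ZnO: 62.65 × 0.002000 = 0.1253 kg
  talc: 414.6 × 0.04940 = 20.48 kg
Total LOI = 472.3 kg
Glass = batch − LOI = 2105 − 472.3 = 1633 kg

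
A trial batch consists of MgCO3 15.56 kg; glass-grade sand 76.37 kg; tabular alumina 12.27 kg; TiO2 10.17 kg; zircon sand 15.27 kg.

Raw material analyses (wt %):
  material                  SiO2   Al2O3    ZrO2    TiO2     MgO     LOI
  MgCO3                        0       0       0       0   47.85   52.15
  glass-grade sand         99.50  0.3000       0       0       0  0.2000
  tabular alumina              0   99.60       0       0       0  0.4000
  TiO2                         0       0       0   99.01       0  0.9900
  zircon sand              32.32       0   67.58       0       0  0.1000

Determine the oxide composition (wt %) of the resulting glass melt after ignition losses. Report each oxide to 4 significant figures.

The working math runs at full float precision end to end. In-progress results are printed, with 4-significant-figure rounding, within the worked lines — each reported value is rounded only once; the derived quantities (LOI, yield, net glass mass, the five compositions, totals) are re-derived at full precision from the weighed amounts at 121.2 kg of glass precisely as stated by the problem or answer text.
Delivered oxide masses:
  SiO2: 76.37·0.9950 + 15.27·0.3232 = 80.92 kg
  Al2O3: 76.37·0.003000 + 12.27·0.9960 = 12.45 kg
  ZrO2: 15.27·0.6758 = 10.32 kg
  TiO2: 10.17·0.9901 = 10.07 kg
  MgO: 15.56·0.4785 = 7.445 kg
LOI: 15.56·0.5215 + 76.37·0.002000 + 12.27·0.004000 + 10.17·0.009900 + 15.27·0.001000 = 8.432 kg
Glass = total batch minus LOI = 129.6 − 8.432 = 121.2 kg (the oxide masses sum to this)
percent share: oxide ÷ glass, ×100

Glass mass = 121.2 kg (batch 129.6 − LOI 8.432).
Composition: SiO2 66.76%, Al2O3 10.27%, ZrO2 8.514%, TiO2 8.307%, MgO 6.143%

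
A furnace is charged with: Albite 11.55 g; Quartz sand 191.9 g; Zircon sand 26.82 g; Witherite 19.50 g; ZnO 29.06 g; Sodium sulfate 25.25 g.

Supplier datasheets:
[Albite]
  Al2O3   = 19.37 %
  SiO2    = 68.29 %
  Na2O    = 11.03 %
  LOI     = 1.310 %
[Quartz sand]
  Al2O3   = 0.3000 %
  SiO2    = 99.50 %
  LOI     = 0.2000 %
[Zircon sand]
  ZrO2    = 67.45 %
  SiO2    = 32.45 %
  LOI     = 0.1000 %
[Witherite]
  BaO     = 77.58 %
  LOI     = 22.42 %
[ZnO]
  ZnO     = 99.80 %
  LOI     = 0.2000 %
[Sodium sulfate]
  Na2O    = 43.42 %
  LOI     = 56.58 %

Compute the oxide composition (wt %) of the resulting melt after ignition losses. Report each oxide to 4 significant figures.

Glass mass = 284.8 g (batch 304.1 − LOI 19.28).
Composition: BaO 5.312%, Al2O3 0.9877%, ZrO2 6.352%, ZnO 10.18%, SiO2 72.87%, Na2O 4.297%

Each numeric step maintains full float precision through the solve; intermediates are displayed (rounded to four significant figures) at each printed step. Every reported value receives exactly one rounding — all derived quantities are carried at full precision (glass mass, the yield, totals, LOI, six oxide percentages) using the weight values per 284.8 g of glass exactly as shown in the problem or the answer.
Per-oxide mass from batch:
  BaO: 19.50·0.7758 = 15.13 g
  Al2O3: 11.55·0.1937 + 191.9·0.003000 = 2.813 g
  ZrO2: 26.82·0.6745 = 18.09 g
  ZnO: 29.06·0.9980 = 29.00 g
  SiO2: 11.55·0.6829 + 191.9·0.9950 + 26.82·0.3245 = 207.5 g
  Na2O: 11.55·0.1103 + 25.25·0.4342 = 12.24 g
LOI: 11.55·0.01310 + 191.9·0.002000 + 26.82·0.001000 + 19.50·0.2242 + 29.06·0.002000 + 25.25·0.5658 = 19.28 g
Glass mass = batch − LOI = 304.1 − 19.28 = 284.8 g (equal to the oxide-mass sum)
each oxide over glass, ×100, is wt %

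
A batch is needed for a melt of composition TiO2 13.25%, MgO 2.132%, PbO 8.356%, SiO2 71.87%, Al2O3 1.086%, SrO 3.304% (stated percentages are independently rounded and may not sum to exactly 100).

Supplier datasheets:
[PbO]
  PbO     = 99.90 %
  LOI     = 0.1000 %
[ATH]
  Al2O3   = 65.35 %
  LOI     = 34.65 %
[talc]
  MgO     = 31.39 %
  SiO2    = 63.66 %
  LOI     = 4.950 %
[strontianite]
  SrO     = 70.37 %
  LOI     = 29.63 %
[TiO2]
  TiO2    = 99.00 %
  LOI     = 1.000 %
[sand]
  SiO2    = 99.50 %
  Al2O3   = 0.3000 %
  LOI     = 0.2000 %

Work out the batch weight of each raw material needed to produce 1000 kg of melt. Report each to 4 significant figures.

Batch per 1000 kg melt:
  PbO: 83.64 kg
  ATH: 13.50 kg
  talc: 67.92 kg
  strontianite: 46.95 kg
  TiO2: 133.8 kg
  sand: 678.9 kg
Total batch = 1025 kg; LOI loss = 24.73 kg; yield = 97.59%

Working values are printed rounded to 4 significant digits alongside each step. All internal work carries exact precision from first step to last — each reported number takes exactly one rounding — the derived quantities (the six compositions, glass mass, LOI, the yield, the totals) are re-derived from the batch weights at 1000 kg of glass at full precision as quoted within the problem or the answer.
Per-oxide target masses for 1000 kg melt:
  TiO2: 13.25% × 1000 = 132.5 kg
  MgO: 2.132% × 1000 = 21.32 kg
  PbO: 8.356% × 1000 = 83.56 kg
  SiO2: 71.87% × 1000 = 718.7 kg
  Al2O3: 1.086% × 1000 = 10.86 kg
  SrO: 3.304% × 1000 = 33.04 kg
Balance tally, oxide-wise, working from each reported weight, per the basis as stated (target by target, the sums agree given rounding of the digits):
  TiO2: 133.8·0.9900 = 132.5 kg (target 132.5 kg)
  MgO: 67.92·0.3139 = 21.32 kg (target 21.32 kg)
  PbO: 83.64·0.9990 = 83.56 kg (target 83.56 kg)
  SiO2: 67.92·0.6366 + 678.9·0.9950 = 718.7 kg (target 718.7 kg)
  Al2O3: 13.50·0.6535 + 678.9·0.003000 = 10.86 kg (target 10.86 kg)
  SrO: 46.95·0.7037 = 33.04 kg (target 33.04 kg)
Glass-mass sanity pass: the batch minus its LOI: 1000 kg (the targets, summed, come to 1000 kg; against the stated basis, 1000 kg — a pure rounding effect).
Whole-batch sum: Σ batch = 1025 kg; loss to ignition Σ batch·LOI = 24.73 kg; yield = glass ÷ total batch = 97.59%.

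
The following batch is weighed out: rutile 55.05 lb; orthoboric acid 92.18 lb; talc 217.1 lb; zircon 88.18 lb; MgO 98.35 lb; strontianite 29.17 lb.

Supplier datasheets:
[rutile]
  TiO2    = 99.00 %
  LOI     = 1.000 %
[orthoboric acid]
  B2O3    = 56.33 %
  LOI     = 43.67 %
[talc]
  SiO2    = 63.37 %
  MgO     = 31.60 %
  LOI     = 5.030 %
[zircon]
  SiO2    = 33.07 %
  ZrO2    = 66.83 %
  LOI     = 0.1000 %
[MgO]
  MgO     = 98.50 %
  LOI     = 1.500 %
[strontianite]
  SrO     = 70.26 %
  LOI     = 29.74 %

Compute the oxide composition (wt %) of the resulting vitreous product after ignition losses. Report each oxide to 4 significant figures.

Glass mass = 518.1 lb (batch 580.0 − LOI 61.96).
Composition: TiO2 10.52%, B2O3 10.02%, SiO2 32.18%, SrO 3.956%, MgO 31.94%, ZrO2 11.38%

Values along the way appear, rounded to 4 significant digits, as written; all arithmetic holds exact precision from start to finish — each reported figure is rounded a single time; all derived quantities, including LOI, totals, glass mass, yield, the six compositions, are computed starting from the weights at 518.1 lb of glass in full precision as they appear in the problem or the answer.
What the batch supplies per oxide:
  TiO2: 55.05·0.9900 = 54.50 lb
  B2O3: 92.18·0.5633 = 51.92 lb
  SiO2: 217.1·0.6337 + 88.18·0.3307 = 166.7 lb
  SrO: 29.17·0.7026 = 20.49 lb
  MgO: 217.1·0.3160 + 98.35·0.9850 = 165.5 lb
  ZrO2: 88.18·0.6683 = 58.93 lb
LOI: 55.05·0.01000 + 92.18·0.4367 + 217.1·0.05030 + 88.18·0.001000 + 98.35·0.01500 + 29.17·0.2974 = 61.96 lb
Glass = total batch minus LOI = 580.0 − 61.96 = 518.1 lb (the oxide masses sum to this)
each wt % is 100 × oxide ÷ glass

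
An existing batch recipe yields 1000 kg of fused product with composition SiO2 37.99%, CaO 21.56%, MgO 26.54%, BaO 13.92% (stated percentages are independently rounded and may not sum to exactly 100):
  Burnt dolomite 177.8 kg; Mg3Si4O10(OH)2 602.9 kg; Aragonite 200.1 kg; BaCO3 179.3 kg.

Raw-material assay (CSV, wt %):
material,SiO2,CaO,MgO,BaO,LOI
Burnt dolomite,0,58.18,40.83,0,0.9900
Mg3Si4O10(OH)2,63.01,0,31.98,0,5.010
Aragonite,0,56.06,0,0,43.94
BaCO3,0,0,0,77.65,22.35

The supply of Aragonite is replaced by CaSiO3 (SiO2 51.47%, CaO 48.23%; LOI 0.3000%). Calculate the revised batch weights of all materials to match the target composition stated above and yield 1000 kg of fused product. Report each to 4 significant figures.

Revised batch per 1000 kg fused product:
  Burnt dolomite: 261.8 kg
  Mg3Si4O10(OH)2: 495.7 kg
  CaSiO3: 131.3 kg
  BaCO3: 179.3 kg
Total batch = 1068 kg; LOI loss = 67.89 kg

The working math holds full precision through the solve; values along the way are displayed, rounded to four significant digits, across the worked steps. Every reported number takes just one rounding; the derived quantities (net glass mass, totals, four oxide percentages, yield, ignition loss) are rebuilt in full precision from the batch weights at 1000 kg of glass as quoted within either problem or answer.
Target oxide masses per 1000 kg fused product:
  SiO2: 37.99% × 1000 = 379.9 kg
  CaO: 21.56% × 1000 = 215.6 kg
  MgO: 26.54% × 1000 = 265.4 kg
  BaO: 13.92% × 1000 = 139.2 kg
Balance tally, oxide-wise, given the weights on record, on the stated basis (every target is met by its sum modulo rounding of the values):
  SiO2: 495.7·0.6301 + 131.3·0.5147 = 379.9 kg (target 379.9 kg)
  CaO: 261.8·0.5818 + 131.3·0.4823 = 215.6 kg (target 215.6 kg)
  MgO: 261.8·0.4083 + 495.7·0.3198 = 265.4 kg (target 265.4 kg)
  BaO: 179.3·0.7765 = 139.2 kg (target 139.2 kg)
Glass-mass closure: the batch minus its LOI: 1000 kg (the targets, summed, come to 1000 kg; basis as stated: 1000 kg — gaps are rounding artifacts).
Summing the batch: Σ batch = 1068 kg; LOI removed, Σ of batch·LOI: 67.89 kg; yield, glass over the total, = 93.64%.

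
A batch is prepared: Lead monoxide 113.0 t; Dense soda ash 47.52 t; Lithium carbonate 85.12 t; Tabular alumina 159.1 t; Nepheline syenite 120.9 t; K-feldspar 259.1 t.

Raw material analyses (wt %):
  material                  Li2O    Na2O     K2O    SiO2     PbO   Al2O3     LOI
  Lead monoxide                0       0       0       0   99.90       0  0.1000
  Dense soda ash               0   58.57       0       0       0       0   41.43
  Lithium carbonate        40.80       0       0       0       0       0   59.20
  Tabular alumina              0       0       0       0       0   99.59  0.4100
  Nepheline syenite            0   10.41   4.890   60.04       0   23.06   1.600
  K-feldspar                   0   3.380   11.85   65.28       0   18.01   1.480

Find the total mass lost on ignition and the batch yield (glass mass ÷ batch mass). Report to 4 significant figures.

Every computation carries exact precision all the way through; mid-chain values are printed rounded off to 4 significant digits in the working — each reported value is rounded just once. The derived quantities are recomputed starting from the weights per 708.1 t of glass in full float precision (ignition loss, the six compositions, yield, glass mass, totals) precisely as stated by the question or the answer.
Material-by-material LOI:
  Lead monoxide: 113.0 × 0.001000 = 0.1130 t
  Dense soda ash: 47.52 × 0.4143 = 19.69 t
  Lithium carbonate: 85.12 × 0.5920 = 50.39 t
  Tabular alumina: 159.1 × 0.004100 = 0.6523 t
  Nepheline syenite: 120.9 × 0.01600 = 1.934 t
  K-feldspar: 259.1 × 0.01480 = 3.835 t
Total LOI = 76.61 t
Glass = batch − LOI = 784.7 − 76.61 = 708.1 t

LOI loss = 76.61 t; glass = 708.1 t; yield = 90.24%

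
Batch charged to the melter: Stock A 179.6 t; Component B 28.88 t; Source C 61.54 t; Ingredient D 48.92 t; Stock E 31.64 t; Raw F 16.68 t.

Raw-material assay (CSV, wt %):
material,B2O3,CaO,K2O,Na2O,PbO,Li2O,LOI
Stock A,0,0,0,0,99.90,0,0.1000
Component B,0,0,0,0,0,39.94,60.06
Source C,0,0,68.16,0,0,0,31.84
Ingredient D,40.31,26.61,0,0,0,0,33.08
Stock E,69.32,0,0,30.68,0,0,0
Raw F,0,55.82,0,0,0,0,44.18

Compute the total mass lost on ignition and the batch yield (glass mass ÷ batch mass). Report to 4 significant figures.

LOI loss = 60.67 t; glass = 306.6 t; yield = 83.48%

Rounding to four significant digits applies to every in-between result as printed — the working math maintains exact precision throughout. Exactly one rounding is applied to each reported value; derived quantities are computed starting from the weights at 306.6 t of glass in exact precision (net glass mass, LOI, six oxide percentages, totals, the yield) exactly as printed in question or answer.
Material-by-material LOI:
  Stock A: 179.6 × 0.001000 = 0.1796 t
  Component B: 28.88 × 0.6006 = 17.35 t
  Source C: 61.54 × 0.3184 = 19.59 t
  Ingredient D: 48.92 × 0.3308 = 16.18 t
  Stock E: 31.64 × 0 = 0 t
  Raw F: 16.68 × 0.4418 = 7.369 t
Total LOI = 60.67 t
Glass = batch − LOI = 367.3 − 60.67 = 306.6 t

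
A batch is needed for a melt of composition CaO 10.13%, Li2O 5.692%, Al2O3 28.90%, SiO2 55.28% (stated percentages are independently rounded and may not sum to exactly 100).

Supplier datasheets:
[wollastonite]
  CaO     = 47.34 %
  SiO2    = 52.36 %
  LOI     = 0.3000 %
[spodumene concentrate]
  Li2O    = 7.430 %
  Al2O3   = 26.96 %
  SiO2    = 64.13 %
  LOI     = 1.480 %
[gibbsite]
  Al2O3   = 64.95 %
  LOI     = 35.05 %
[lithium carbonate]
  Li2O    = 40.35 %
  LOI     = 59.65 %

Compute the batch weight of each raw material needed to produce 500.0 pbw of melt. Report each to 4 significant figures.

Batch per 500.0 pbw melt:
  wollastonite: 107.0 pbw
  spodumene concentrate: 343.6 pbw
  gibbsite: 79.84 pbw
  lithium carbonate: 7.255 pbw
Total batch = 537.7 pbw; LOI loss = 37.72 pbw; yield = 92.99%

All arithmetic holds full float precision from start to finish. In-progress results appear, rounded to 4 significant digits, on the page. Every reported value undergoes a single rounding — derived quantities, including glass mass, totals, LOI, yield, the four compositions, are re-derived from the batch weights at 500.0 pbw of glass in exact precision, precisely as stated by the problem or the answer.
The oxide mass targets at 500.0 pbw melt:
  CaO: 10.13% × 500.0 = 50.65 pbw
  Li2O: 5.692% × 500.0 = 28.46 pbw
  Al2O3: 28.90% × 500.0 = 144.5 pbw
  SiO2: 55.28% × 500.0 = 276.4 pbw
Verifying the oxide balance per the reported batch figures, relative to the basis at hand (each sum matches its target mass up to rounding of the answer):
  CaO: 107.0·0.4734 = 50.65 pbw (target 50.65 pbw)
  Li2O: 343.6·0.07430 + 7.255·0.4035 = 28.46 pbw (target 28.46 pbw)
  Al2O3: 343.6·0.2696 + 79.84·0.6495 = 144.5 pbw (target 144.5 pbw)
  SiO2: 107.0·0.5236 + 343.6·0.6413 = 276.4 pbw (target 276.4 pbw)
Glass-mass bookkeeping: net batch after ignition = 500.0 pbw (per-oxide target masses sum to 500.0 pbw; the stated basis being 500.0 pbw — deltas are rounding alone).
Total batch = Σ batch = 537.7 pbw; LOI removed, Σ of batch·LOI: 37.72 pbw; yield = glass ÷ total batch = 92.99%.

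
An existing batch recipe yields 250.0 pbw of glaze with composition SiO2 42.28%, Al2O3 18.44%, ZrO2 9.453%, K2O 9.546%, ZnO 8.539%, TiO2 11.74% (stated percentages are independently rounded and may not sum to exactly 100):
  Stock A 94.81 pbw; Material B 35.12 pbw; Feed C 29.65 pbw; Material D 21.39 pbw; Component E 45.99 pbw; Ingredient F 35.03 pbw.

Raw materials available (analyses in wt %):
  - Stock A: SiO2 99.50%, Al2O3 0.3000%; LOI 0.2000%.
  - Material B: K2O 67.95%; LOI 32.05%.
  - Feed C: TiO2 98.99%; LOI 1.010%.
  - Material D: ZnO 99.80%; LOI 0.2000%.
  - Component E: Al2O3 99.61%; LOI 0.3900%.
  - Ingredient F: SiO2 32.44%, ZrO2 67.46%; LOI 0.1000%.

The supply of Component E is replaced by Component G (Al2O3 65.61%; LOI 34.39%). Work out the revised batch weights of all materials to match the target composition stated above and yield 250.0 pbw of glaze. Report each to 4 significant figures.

Revised batch per 250.0 pbw glaze:
  Stock A: 94.81 pbw
  Material B: 35.12 pbw
  Feed C: 29.65 pbw
  Material D: 21.39 pbw
  Component G: 69.83 pbw
  Ingredient F: 35.03 pbw
Total batch = 285.8 pbw; LOI loss = 35.84 pbw

In-progress results appear (rounded to four significant figures) at each printed step — each numeric step keeps full float precision at every stage — every reported figure takes a single rounding. Derived quantities are carried starting from the weights at 250.0 pbw of glass in full float precision (yield, glass mass, LOI, the six compositions, the totals) as written in the problem or answer text.
Target oxide masses per 250.0 pbw glaze:
  SiO2: 42.28% × 250.0 = 105.7 pbw
  Al2O3: 18.44% × 250.0 = 46.10 pbw
  ZrO2: 9.453% × 250.0 = 23.63 pbw
  K2O: 9.546% × 250.0 = 23.86 pbw
  ZnO: 8.539% × 250.0 = 21.35 pbw
  TiO2: 11.74% × 250.0 = 29.35 pbw
A balance pass over the oxides, applying the batch weights above, under the basis named above (every target is met by its sum once rounding is allowed for):
  SiO2: 94.81·0.9950 + 35.03·0.3244 = 105.7 pbw (target 105.7 pbw)
  Al2O3: 94.81·0.003000 + 69.83·0.6561 = 46.10 pbw (target 46.10 pbw)
  ZrO2: 35.03·0.6746 = 23.63 pbw (target 23.63 pbw)
  K2O: 35.12·0.6795 = 23.86 pbw (target 23.86 pbw)
  ZnO: 21.39·0.9980 = 21.35 pbw (target 21.35 pbw)
  TiO2: 29.65·0.9899 = 29.35 pbw (target 29.35 pbw)
Mass balance on the glass: Σ batch − LOI loss = 250.0 pbw (targets for the oxides total 250.0 pbw; stated basis 250.0 pbw — any gap is answer rounding).
Whole-batch sum: Σ batch = 285.8 pbw; LOI loss = Σ batch·LOI = 35.84 pbw; as yield: glass ÷ batch → 87.46%.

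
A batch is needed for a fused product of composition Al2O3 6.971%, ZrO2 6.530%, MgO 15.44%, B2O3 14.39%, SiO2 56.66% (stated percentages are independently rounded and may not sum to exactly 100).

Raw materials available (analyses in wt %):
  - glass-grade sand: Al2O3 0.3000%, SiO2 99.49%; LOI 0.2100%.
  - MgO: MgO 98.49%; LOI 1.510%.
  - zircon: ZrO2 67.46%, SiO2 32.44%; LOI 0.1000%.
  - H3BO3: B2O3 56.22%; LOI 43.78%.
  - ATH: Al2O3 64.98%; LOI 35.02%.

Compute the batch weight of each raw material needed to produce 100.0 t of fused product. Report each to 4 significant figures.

Batch per 100.0 t fused product:
  glass-grade sand: 53.79 t
  MgO: 15.68 t
  zircon: 9.680 t
  H3BO3: 25.60 t
  ATH: 10.48 t
Total batch = 115.2 t; LOI loss = 15.24 t; yield = 86.78%

The whole derivation holds exact precision from start to finish; intermediates appear, rounded to four significant digits, at each printed step — every reported figure sees exactly one rounding; the derived quantities (totals, yield, ignition loss, net glass mass, the five compositions) are recomputed from the weighed amounts for 100.0 t of glass in full precision as they appear in the problem or the answer.
Oxide mass targets, per 100.0 t fused product:
  Al2O3: 6.971% × 100.0 = 6.971 t
  ZrO2: 6.530% × 100.0 = 6.530 t
  MgO: 15.44% × 100.0 = 15.44 t
  B2O3: 14.39% × 100.0 = 14.39 t
  SiO2: 56.66% × 100.0 = 56.66 t
Oxide-by-oxide audit using the reported weights, on the stated basis (sum by sum, the targets are met inside rounding margins):
  Al2O3: 53.79·0.003000 + 10.48·0.6498 = 6.971 t (target 6.971 t)
  ZrO2: 9.680·0.6746 = 6.530 t (target 6.530 t)
  MgO: 15.68·0.9849 = 15.44 t (target 15.44 t)
  B2O3: 25.60·0.5622 = 14.39 t (target 14.39 t)
  SiO2: 53.79·0.9949 + 9.680·0.3244 = 56.66 t (target 56.66 t)
Glass-mass closure: total batch − LOI = 99.99 t (targets for the oxides total 99.99 t; with the basis standing at 100.0 t — any gap is answer rounding).
Summing the batch: Σ batch = 115.2 t; loss to ignition Σ batch·LOI = 15.24 t; yield, glass over the total, = 86.78%.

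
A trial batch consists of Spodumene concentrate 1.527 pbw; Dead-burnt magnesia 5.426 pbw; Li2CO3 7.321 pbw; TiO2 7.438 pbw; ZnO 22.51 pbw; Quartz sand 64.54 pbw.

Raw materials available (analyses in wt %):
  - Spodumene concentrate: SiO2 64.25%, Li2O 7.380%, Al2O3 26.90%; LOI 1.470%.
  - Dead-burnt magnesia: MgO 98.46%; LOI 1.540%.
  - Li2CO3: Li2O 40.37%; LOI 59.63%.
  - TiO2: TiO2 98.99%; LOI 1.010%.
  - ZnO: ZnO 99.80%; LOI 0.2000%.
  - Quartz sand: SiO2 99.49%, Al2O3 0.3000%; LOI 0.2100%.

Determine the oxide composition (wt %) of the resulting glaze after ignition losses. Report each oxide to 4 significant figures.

Glass mass = 104.0 pbw (batch 108.8 − LOI 4.727).
Composition: MgO 5.135%, SiO2 62.66%, TiO2 7.077%, ZnO 21.59%, Li2O 2.949%, Al2O3 0.5809%

The working math maintains full precision throughout. Mid-chain values are printed, with 4-significant-figure rounding, at each printed step — a single rounding yields each reported figure — derived quantities (yield, glass mass, ignition loss, totals, the six compositions) are carried using the weight values for 104.0 pbw of glass at full precision, precisely as stated by problem or answer.
Per-oxide mass from batch:
  MgO: 5.426·0.9846 = 5.342 pbw
  SiO2: 1.527·0.6425 + 64.54·0.9949 = 65.19 pbw
  TiO2: 7.438·0.9899 = 7.363 pbw
  ZnO: 22.51·0.9980 = 22.46 pbw
  Li2O: 1.527·0.07380 + 7.321·0.4037 = 3.068 pbw
  Al2O3: 1.527·0.2690 + 64.54·0.003000 = 0.6044 pbw
LOI: 1.527·0.01470 + 5.426·0.01540 + 7.321·0.5963 + 7.438·0.01010 + 22.51·0.002000 + 64.54·0.002100 = 4.727 pbw
Resulting glass, batch − LOI: 108.8 − 4.727 = 104.0 pbw (matching Σ of the oxides)
wt % = oxide mass / glass mass × 100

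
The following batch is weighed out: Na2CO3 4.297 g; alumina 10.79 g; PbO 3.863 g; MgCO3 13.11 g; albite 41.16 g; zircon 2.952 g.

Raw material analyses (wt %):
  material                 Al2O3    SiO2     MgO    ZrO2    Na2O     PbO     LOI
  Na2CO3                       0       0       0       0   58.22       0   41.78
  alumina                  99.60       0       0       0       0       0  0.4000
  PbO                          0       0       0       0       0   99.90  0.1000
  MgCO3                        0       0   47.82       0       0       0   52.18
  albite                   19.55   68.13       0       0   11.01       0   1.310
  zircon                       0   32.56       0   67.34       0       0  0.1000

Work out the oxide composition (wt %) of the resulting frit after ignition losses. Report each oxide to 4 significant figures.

Glass mass = 66.95 g (batch 76.17 − LOI 9.225).
Composition: Al2O3 28.07%, SiO2 43.32%, MgO 9.364%, ZrO2 2.969%, Na2O 10.51%, PbO 5.764%

Mid-chain values are displayed, rounded to 4 significant figures, on the page; exact precision is kept in all steps — a single rounding produces each reported number; the derived quantities are rebuilt in full float precision (the six compositions, glass mass, ignition loss, the yield, the totals) from the weighed amounts per 66.95 g of glass precisely as stated by the problem or answer text.
Oxide-by-oxide delivered mass:
  Al2O3: 10.79·0.9960 + 41.16·0.1955 = 18.79 g
  SiO2: 41.16·0.6813 + 2.952·0.3256 = 29.00 g
  MgO: 13.11·0.4782 = 6.269 g
  ZrO2: 2.952·0.6734 = 1.988 g
  Na2O: 4.297·0.5822 + 41.16·0.1101 = 7.033 g
  PbO: 3.863·0.9990 = 3.859 g
LOI: 4.297·0.4178 + 10.79·0.004000 + 3.863·0.001000 + 13.11·0.5218 + 41.16·0.01310 + 2.952·0.001000 = 9.225 g
The glass mass, total less LOI, = 76.17 − 9.225 = 66.95 g (consistent with Σ oxide mass)
wt % = oxide mass / glass mass × 100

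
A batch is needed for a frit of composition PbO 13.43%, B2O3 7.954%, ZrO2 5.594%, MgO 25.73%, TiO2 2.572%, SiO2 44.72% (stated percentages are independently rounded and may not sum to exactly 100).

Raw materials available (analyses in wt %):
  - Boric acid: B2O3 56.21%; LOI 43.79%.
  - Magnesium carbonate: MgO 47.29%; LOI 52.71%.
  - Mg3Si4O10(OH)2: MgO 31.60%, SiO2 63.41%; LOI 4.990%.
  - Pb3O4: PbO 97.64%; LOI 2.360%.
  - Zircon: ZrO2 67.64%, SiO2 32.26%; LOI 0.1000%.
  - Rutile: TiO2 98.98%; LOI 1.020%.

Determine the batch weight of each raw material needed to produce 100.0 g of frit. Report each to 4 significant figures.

Each numeric step carries full float precision at each step. The intermediate values appear, rounded to 4 significant digits, when written out; a single rounding produces every reported value. The derived quantities (six oxide percentages, the totals, yield, ignition loss, glass mass) are computed from the batch weights for 100.0 g of glass in full float precision as written in either problem or answer.
The oxide mass targets at 100.0 g frit:
  PbO: 13.43% × 100.0 = 13.43 g
  B2O3: 7.954% × 100.0 = 7.954 g
  ZrO2: 5.594% × 100.0 = 5.594 g
  MgO: 25.73% × 100.0 = 25.73 g
  TiO2: 2.572% × 100.0 = 2.572 g
  SiO2: 44.72% × 100.0 = 44.72 g
Sums-versus-targets review from the weights as reported, at the basis given (sums match the target masses given rounding of the digits):
  PbO: 13.75·0.9764 = 13.43 g (target 13.43 g)
  B2O3: 14.15·0.5621 = 7.954 g (target 7.954 g)
  ZrO2: 8.270·0.6764 = 5.594 g (target 5.594 g)
  MgO: 10.09·0.4729 + 66.32·0.3160 = 25.73 g (target 25.73 g)
  TiO2: 2.599·0.9898 = 2.572 g (target 2.572 g)
  SiO2: 66.32·0.6341 + 8.270·0.3226 = 44.72 g (target 44.72 g)
Mass balance on the glass: net batch after ignition = 100.0 g (oxide target masses add up to 100.0 g; basis as stated: 100.0 g — a pure rounding effect).
Whole-batch sum: Σ batch = 115.2 g; ignition loss, Σ(batch × LOI) = 15.18 g; as yield: glass ÷ batch → 86.82%.

Batch per 100.0 g frit:
  Boric acid: 14.15 g
  Magnesium carbonate: 10.09 g
  Mg3Si4O10(OH)2: 66.32 g
  Pb3O4: 13.75 g
  Zircon: 8.270 g
  Rutile: 2.599 g
Total batch = 115.2 g; LOI loss = 15.18 g; yield = 86.82%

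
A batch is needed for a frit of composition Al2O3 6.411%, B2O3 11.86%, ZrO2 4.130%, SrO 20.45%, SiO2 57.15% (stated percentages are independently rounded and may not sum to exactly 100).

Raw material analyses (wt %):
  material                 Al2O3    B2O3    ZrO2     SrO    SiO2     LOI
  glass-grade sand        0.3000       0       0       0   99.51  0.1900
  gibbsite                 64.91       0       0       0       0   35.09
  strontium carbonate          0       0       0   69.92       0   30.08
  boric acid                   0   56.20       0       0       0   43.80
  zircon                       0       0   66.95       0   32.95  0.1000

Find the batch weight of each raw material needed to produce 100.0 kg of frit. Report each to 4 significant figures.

Every computation maintains exact precision in every operation. In-progress results appear, with 4-significant-figure rounding, in the printout; each reported figure is rounded only once — all derived quantities, which include the totals, five oxide percentages, ignition loss, net glass mass, the yield, are re-derived in full precision, as they appear in the question or the answer, from the batch weights per 100.0 kg of glass.
Target oxide masses per 100.0 kg frit:
  Al2O3: 6.411% × 100.0 = 6.411 kg
  B2O3: 11.86% × 100.0 = 11.86 kg
  ZrO2: 4.130% × 100.0 = 4.130 kg
  SrO: 20.45% × 100.0 = 20.45 kg
  SiO2: 57.15% × 100.0 = 57.15 kg
Per-oxide balance check on the weights just shown, relative to the basis at hand (oxide sums agree with the targets within answer rounding):
  Al2O3: 55.39·0.003000 + 9.621·0.6491 = 6.411 kg (target 6.411 kg)
  B2O3: 21.10·0.5620 = 11.86 kg (target 11.86 kg)
  ZrO2: 6.169·0.6695 = 4.130 kg (target 4.130 kg)
  SrO: 29.25·0.6992 = 20.45 kg (target 20.45 kg)
  SiO2: 55.39·0.9951 + 6.169·0.3295 = 57.15 kg (target 57.15 kg)
Glass-mass sanity pass: the batch minus its LOI: 100.0 kg (the Σ of target masses is 100.0 kg; stated basis 100.0 kg — differing by rounding only).
Batch grand total — Σ batch = 121.5 kg; Σ batch·LOI gives LOI loss = 21.53 kg; the yield ratio, glass ÷ batch: 82.29%.

Batch per 100.0 kg frit:
  glass-grade sand: 55.39 kg
  gibbsite: 9.621 kg
  strontium carbonate: 29.25 kg
  boric acid: 21.10 kg
  zircon: 6.169 kg
Total batch = 121.5 kg; LOI loss = 21.53 kg; yield = 82.29%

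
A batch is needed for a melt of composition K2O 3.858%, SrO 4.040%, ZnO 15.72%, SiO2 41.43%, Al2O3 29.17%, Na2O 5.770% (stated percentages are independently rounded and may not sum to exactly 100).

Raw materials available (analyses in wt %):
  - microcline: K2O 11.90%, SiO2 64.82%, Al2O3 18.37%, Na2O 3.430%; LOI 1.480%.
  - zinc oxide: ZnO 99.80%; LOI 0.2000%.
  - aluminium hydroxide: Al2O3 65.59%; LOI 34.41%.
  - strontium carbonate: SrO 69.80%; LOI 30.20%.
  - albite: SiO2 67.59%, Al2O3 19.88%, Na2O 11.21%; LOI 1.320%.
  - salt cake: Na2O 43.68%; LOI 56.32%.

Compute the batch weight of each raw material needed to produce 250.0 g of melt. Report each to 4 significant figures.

Batch per 250.0 g melt:
  microcline: 81.05 g
  zinc oxide: 39.38 g
  aluminium hydroxide: 65.60 g
  strontium carbonate: 14.47 g
  albite: 75.51 g
  salt cake: 7.281 g
Total batch = 283.3 g; LOI loss = 33.32 g; yield = 88.24%

Each numeric step carries exact precision from start to finish — working values are displayed, with 4-significant-digit rounding, at each printed step; a single rounding produces each reported figure; derived quantities are recomputed at full precision (LOI, net glass mass, the totals, the six compositions, the yield) starting from the weights per 250.0 g of glass, as given in either problem or answer.
Oxide-by-oxide targets in 250.0 g melt:
  K2O: 3.858% × 250.0 = 9.645 g
  SrO: 4.040% × 250.0 = 10.10 g
  ZnO: 15.72% × 250.0 = 39.30 g
  SiO2: 41.43% × 250.0 = 103.6 g
  Al2O3: 29.17% × 250.0 = 72.92 g
  Na2O: 5.770% × 250.0 = 14.42 g
Sums-versus-targets review on the weights just shown, against the basis in use (sums match the target masses once rounding is allowed for):
  K2O: 81.05·0.1190 = 9.645 g (target 9.645 g)
  SrO: 14.47·0.6980 = 10.10 g (target 10.10 g)
  ZnO: 39.38·0.9980 = 39.30 g (target 39.30 g)
  SiO2: 81.05·0.6482 + 75.51·0.6759 = 103.6 g (target 103.6 g)
  Al2O3: 81.05·0.1837 + 65.60·0.6559 + 75.51·0.1988 = 72.93 g (target 72.92 g)
  Na2O: 81.05·0.03430 + 75.51·0.1121 + 7.281·0.4368 = 14.43 g (target 14.42 g)
Auditing the glass mass value: the batch minus its LOI: 250.0 g (targets for the oxides total 250.0 g; stated basis 250.0 g — any gap is answer rounding).
Total batch = Σ batch = 283.3 g; Σ batch·LOI gives LOI loss = 33.32 g; glass ÷ batch gives a yield of 88.24%.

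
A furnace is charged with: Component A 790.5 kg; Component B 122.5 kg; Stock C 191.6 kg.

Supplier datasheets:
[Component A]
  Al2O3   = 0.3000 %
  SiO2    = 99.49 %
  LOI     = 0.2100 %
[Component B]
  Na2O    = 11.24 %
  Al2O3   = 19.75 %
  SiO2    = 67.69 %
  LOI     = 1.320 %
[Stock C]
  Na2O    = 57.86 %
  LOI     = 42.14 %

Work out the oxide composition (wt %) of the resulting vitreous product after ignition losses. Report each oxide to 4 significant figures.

All arithmetic holds full float precision throughout — rounding to four significant digits governs each mid-chain value as shown; every reported figure is rounded a single time; all derived quantities (LOI, totals, three oxide percentages, net glass mass, yield) are recomputed from the batch weights per 1021 kg of glass in full precision as written in the problem or the answer.
Mass of each oxide from the mix:
  Na2O: 122.5·0.1124 + 191.6·0.5786 = 124.6 kg
  Al2O3: 790.5·0.003000 + 122.5·0.1975 = 26.57 kg
  SiO2: 790.5·0.9949 + 122.5·0.6769 = 869.4 kg
LOI: 790.5·0.002100 + 122.5·0.01320 + 191.6·0.4214 = 84.02 kg
Glass mass = batch − LOI = 1105 − 84.02 = 1021 kg (the oxide masses sum to this)
each wt % is 100 × oxide ÷ glass

Glass mass = 1021 kg (batch 1105 − LOI 84.02).
Composition: Na2O 12.21%, Al2O3 2.603%, SiO2 85.19%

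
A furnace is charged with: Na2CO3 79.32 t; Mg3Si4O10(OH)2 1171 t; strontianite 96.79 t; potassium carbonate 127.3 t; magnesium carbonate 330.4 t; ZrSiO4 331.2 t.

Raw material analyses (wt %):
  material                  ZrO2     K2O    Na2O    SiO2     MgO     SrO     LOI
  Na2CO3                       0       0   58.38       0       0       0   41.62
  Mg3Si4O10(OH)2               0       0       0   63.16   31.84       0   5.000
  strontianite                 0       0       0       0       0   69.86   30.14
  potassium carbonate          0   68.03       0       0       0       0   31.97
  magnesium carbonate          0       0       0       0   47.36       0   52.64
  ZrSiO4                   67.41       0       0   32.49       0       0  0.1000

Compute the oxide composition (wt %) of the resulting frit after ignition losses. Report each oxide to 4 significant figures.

Glass mass = 1800 t (batch 2136 − LOI 335.7).
Composition: ZrO2 12.40%, K2O 4.810%, Na2O 2.572%, SiO2 47.06%, MgO 29.40%, SrO 3.756%

All internal work carries exact precision at all times; values along the way appear rounded to four significant figures at each printed step. Each reported value is rounded a single time. The derived quantities, which include the yield, LOI, the totals, the six compositions, glass mass, are re-derived at exact precision, as given in problem or answer, using the weight values on 1800 t of glass.
Mass of each oxide from the mix:
  ZrO2: 331.2·0.6741 = 223.3 t
  K2O: 127.3·0.6803 = 86.60 t
  Na2O: 79.32·0.5838 = 46.31 t
  SiO2: 1171·0.6316 + 331.2·0.3249 = 847.2 t
  MgO: 1171·0.3184 + 330.4·0.4736 = 529.3 t
  SrO: 96.79·0.6986 = 67.62 t
LOI: 79.32·0.4162 + 1171·0.05000 + 96.79·0.3014 + 127.3·0.3197 + 330.4·0.5264 + 331.2·0.001000 = 335.7 t
The glass mass, total less LOI, = 2136 − 335.7 = 1800 t (consistent with Σ oxide mass)
each oxide over glass, ×100, is wt %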